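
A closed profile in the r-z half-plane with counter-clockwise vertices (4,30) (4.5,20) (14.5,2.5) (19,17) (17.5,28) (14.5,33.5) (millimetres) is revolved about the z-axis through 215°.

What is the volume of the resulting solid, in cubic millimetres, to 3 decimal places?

Volume = 13007.583 mm³

Profile (r,z), 6 vertices: (4,30) (4.5,20) (14.5,2.5) (19,17) (17.5,28) (14.5,33.5)
edge 0: (4,30)→(4.5,20)  cross = 4·20 − 4.5·30 = -55.0000; (r_i+r_j)·cross = 8.5·-55.0000 = -467.5000
edge 1: (4.5,20)→(14.5,2.5)  cross = 4.5·2.5 − 14.5·20 = -278.7500; (r_i+r_j)·cross = 19·-278.7500 = -5296.2500
edge 2: (14.5,2.5)→(19,17)  cross = 14.5·17 − 19·2.5 = 199.0000; (r_i+r_j)·cross = 33.5·199.0000 = 6666.5000
edge 3: (19,17)→(17.5,28)  cross = 19·28 − 17.5·17 = 234.5000; (r_i+r_j)·cross = 36.5·234.5000 = 8559.2500
edge 4: (17.5,28)→(14.5,33.5)  cross = 17.5·33.5 − 14.5·28 = 180.2500; (r_i+r_j)·cross = 32·180.2500 = 5768.0000
edge 5: (14.5,33.5)→(4,30)  cross = 14.5·30 − 4·33.5 = 301.0000; (r_i+r_j)·cross = 18.5·301.0000 = 5568.5000
Σcross = 581.0000 → A = |Σcross|/2 = 290.5000 mm²
Σ(r_i+r_j)·cross = 20798.5000 → first moment M = |Σ|/6 = 3466.4167
R_c = M/A = 3466.4167/290.5000 = 11.9326 mm
θ = 215° = 3.752458 rad
V = θ·R_c·A = 3.752458·11.9326·290.5000 = 13007.583 mm³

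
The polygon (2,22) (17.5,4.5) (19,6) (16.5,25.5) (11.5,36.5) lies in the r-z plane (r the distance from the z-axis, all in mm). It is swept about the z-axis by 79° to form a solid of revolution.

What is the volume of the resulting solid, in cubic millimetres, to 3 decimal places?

Volume = 4170.211 mm³

Profile (r,z), 5 vertices: (2,22) (17.5,4.5) (19,6) (16.5,25.5) (11.5,36.5)
edge 0: (2,22)→(17.5,4.5)  cross = 2·4.5 − 17.5·22 = -376.0000; (r_i+r_j)·cross = 19.5·-376.0000 = -7332.0000
edge 1: (17.5,4.5)→(19,6)  cross = 17.5·6 − 19·4.5 = 19.5000; (r_i+r_j)·cross = 36.5·19.5000 = 711.7500
edge 2: (19,6)→(16.5,25.5)  cross = 19·25.5 − 16.5·6 = 385.5000; (r_i+r_j)·cross = 35.5·385.5000 = 13685.2500
edge 3: (16.5,25.5)→(11.5,36.5)  cross = 16.5·36.5 − 11.5·25.5 = 309.0000; (r_i+r_j)·cross = 28·309.0000 = 8652.0000
edge 4: (11.5,36.5)→(2,22)  cross = 11.5·22 − 2·36.5 = 180.0000; (r_i+r_j)·cross = 13.5·180.0000 = 2430.0000
Σcross = 518.0000 → A = |Σcross|/2 = 259.0000 mm²
Σ(r_i+r_j)·cross = 18147.0000 → first moment M = |Σ|/6 = 3024.5000
R_c = M/A = 3024.5000/259.0000 = 11.6776 mm
θ = 79° = 1.378810 rad
V = θ·R_c·A = 1.378810·11.6776·259.0000 = 4170.211 mm³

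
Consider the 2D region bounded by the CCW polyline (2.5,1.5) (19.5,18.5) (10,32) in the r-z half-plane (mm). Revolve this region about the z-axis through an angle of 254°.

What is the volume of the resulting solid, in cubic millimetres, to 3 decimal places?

Volume = 9244.567 mm³

Profile (r,z), 3 vertices: (2.5,1.5) (19.5,18.5) (10,32)
edge 0: (2.5,1.5)→(19.5,18.5)  cross = 2.5·18.5 − 19.5·1.5 = 17.0000; (r_i+r_j)·cross = 22·17.0000 = 374.0000
edge 1: (19.5,18.5)→(10,32)  cross = 19.5·32 − 10·18.5 = 439.0000; (r_i+r_j)·cross = 29.5·439.0000 = 12950.5000
edge 2: (10,32)→(2.5,1.5)  cross = 10·1.5 − 2.5·32 = -65.0000; (r_i+r_j)·cross = 12.5·-65.0000 = -812.5000
Σcross = 391.0000 → A = |Σcross|/2 = 195.5000 mm²
Σ(r_i+r_j)·cross = 12512.0000 → first moment M = |Σ|/6 = 2085.3333
R_c = M/A = 2085.3333/195.5000 = 10.6667 mm
θ = 254° = 4.433136 rad
V = θ·R_c·A = 4.433136·10.6667·195.5000 = 9244.567 mm³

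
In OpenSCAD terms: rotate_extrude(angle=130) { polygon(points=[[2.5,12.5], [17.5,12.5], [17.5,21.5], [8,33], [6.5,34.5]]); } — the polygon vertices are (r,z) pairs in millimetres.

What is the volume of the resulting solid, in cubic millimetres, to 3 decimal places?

Volume = 4896.914 mm³

Profile (r,z), 5 vertices: (2.5,12.5) (17.5,12.5) (17.5,21.5) (8,33) (6.5,34.5)
edge 0: (2.5,12.5)→(17.5,12.5)  cross = 2.5·12.5 − 17.5·12.5 = -187.5000; (r_i+r_j)·cross = 20·-187.5000 = -3750.0000
edge 1: (17.5,12.5)→(17.5,21.5)  cross = 17.5·21.5 − 17.5·12.5 = 157.5000; (r_i+r_j)·cross = 35·157.5000 = 5512.5000
edge 2: (17.5,21.5)→(8,33)  cross = 17.5·33 − 8·21.5 = 405.5000; (r_i+r_j)·cross = 25.5·405.5000 = 10340.2500
edge 3: (8,33)→(6.5,34.5)  cross = 8·34.5 − 6.5·33 = 61.5000; (r_i+r_j)·cross = 14.5·61.5000 = 891.7500
edge 4: (6.5,34.5)→(2.5,12.5)  cross = 6.5·12.5 − 2.5·34.5 = -5.0000; (r_i+r_j)·cross = 9·-5.0000 = -45.0000
Σcross = 432.0000 → A = |Σcross|/2 = 216.0000 mm²
Σ(r_i+r_j)·cross = 12949.5000 → first moment M = |Σ|/6 = 2158.2500
R_c = M/A = 2158.2500/216.0000 = 9.9919 mm
θ = 130° = 2.268928 rad
V = θ·R_c·A = 2.268928·9.9919·216.0000 = 4896.914 mm³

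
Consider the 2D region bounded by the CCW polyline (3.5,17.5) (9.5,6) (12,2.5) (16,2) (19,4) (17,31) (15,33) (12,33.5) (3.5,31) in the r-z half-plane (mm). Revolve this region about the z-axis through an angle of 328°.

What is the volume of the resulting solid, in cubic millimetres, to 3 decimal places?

Profile (r,z), 9 vertices: (3.5,17.5) (9.5,6) (12,2.5) (16,2) (19,4) (17,31) (15,33) (12,33.5) (3.5,31)
edge 0: (3.5,17.5)→(9.5,6)  cross = 3.5·6 − 9.5·17.5 = -145.2500; (r_i+r_j)·cross = 13·-145.2500 = -1888.2500
edge 1: (9.5,6)→(12,2.5)  cross = 9.5·2.5 − 12·6 = -48.2500; (r_i+r_j)·cross = 21.5·-48.2500 = -1037.3750
edge 2: (12,2.5)→(16,2)  cross = 12·2 − 16·2.5 = -16.0000; (r_i+r_j)·cross = 28·-16.0000 = -448.0000
edge 3: (16,2)→(19,4)  cross = 16·4 − 19·2 = 26.0000; (r_i+r_j)·cross = 35·26.0000 = 910.0000
edge 4: (19,4)→(17,31)  cross = 19·31 − 17·4 = 521.0000; (r_i+r_j)·cross = 36·521.0000 = 18756.0000
edge 5: (17,31)→(15,33)  cross = 17·33 − 15·31 = 96.0000; (r_i+r_j)·cross = 32·96.0000 = 3072.0000
edge 6: (15,33)→(12,33.5)  cross = 15·33.5 − 12·33 = 106.5000; (r_i+r_j)·cross = 27·106.5000 = 2875.5000
edge 7: (12,33.5)→(3.5,31)  cross = 12·31 − 3.5·33.5 = 254.7500; (r_i+r_j)·cross = 15.5·254.7500 = 3948.6250
edge 8: (3.5,31)→(3.5,17.5)  cross = 3.5·17.5 − 3.5·31 = -47.2500; (r_i+r_j)·cross = 7·-47.2500 = -330.7500
Σcross = 747.5000 → A = |Σcross|/2 = 373.7500 mm²
Σ(r_i+r_j)·cross = 25857.7500 → first moment M = |Σ|/6 = 4309.6250
R_c = M/A = 4309.6250/373.7500 = 11.5308 mm
θ = 328° = 5.724680 rad
V = θ·R_c·A = 5.724680·11.5308·373.7500 = 24671.224 mm³

Volume = 24671.224 mm³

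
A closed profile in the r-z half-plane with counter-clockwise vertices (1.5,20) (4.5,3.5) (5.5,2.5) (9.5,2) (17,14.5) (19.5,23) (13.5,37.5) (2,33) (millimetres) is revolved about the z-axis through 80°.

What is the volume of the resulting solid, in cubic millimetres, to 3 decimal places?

Volume = 5937.610 mm³

Profile (r,z), 8 vertices: (1.5,20) (4.5,3.5) (5.5,2.5) (9.5,2) (17,14.5) (19.5,23) (13.5,37.5) (2,33)
edge 0: (1.5,20)→(4.5,3.5)  cross = 1.5·3.5 − 4.5·20 = -84.7500; (r_i+r_j)·cross = 6·-84.7500 = -508.5000
edge 1: (4.5,3.5)→(5.5,2.5)  cross = 4.5·2.5 − 5.5·3.5 = -8.0000; (r_i+r_j)·cross = 10·-8.0000 = -80.0000
edge 2: (5.5,2.5)→(9.5,2)  cross = 5.5·2 − 9.5·2.5 = -12.7500; (r_i+r_j)·cross = 15·-12.7500 = -191.2500
edge 3: (9.5,2)→(17,14.5)  cross = 9.5·14.5 − 17·2 = 103.7500; (r_i+r_j)·cross = 26.5·103.7500 = 2749.3750
edge 4: (17,14.5)→(19.5,23)  cross = 17·23 − 19.5·14.5 = 108.2500; (r_i+r_j)·cross = 36.5·108.2500 = 3951.1250
edge 5: (19.5,23)→(13.5,37.5)  cross = 19.5·37.5 − 13.5·23 = 420.7500; (r_i+r_j)·cross = 33·420.7500 = 13884.7500
edge 6: (13.5,37.5)→(2,33)  cross = 13.5·33 − 2·37.5 = 370.5000; (r_i+r_j)·cross = 15.5·370.5000 = 5742.7500
edge 7: (2,33)→(1.5,20)  cross = 2·20 − 1.5·33 = -9.5000; (r_i+r_j)·cross = 3.5·-9.5000 = -33.2500
Σcross = 888.2500 → A = |Σcross|/2 = 444.1250 mm²
Σ(r_i+r_j)·cross = 25515.0000 → first moment M = |Σ|/6 = 4252.5000
R_c = M/A = 4252.5000/444.1250 = 9.5750 mm
θ = 80° = 1.396263 rad
V = θ·R_c·A = 1.396263·9.5750·444.1250 = 5937.610 mm³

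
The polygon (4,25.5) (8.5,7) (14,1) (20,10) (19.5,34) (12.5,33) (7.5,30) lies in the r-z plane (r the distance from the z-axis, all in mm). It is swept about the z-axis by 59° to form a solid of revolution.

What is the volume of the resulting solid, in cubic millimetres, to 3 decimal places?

Profile (r,z), 7 vertices: (4,25.5) (8.5,7) (14,1) (20,10) (19.5,34) (12.5,33) (7.5,30)
edge 0: (4,25.5)→(8.5,7)  cross = 4·7 − 8.5·25.5 = -188.7500; (r_i+r_j)·cross = 12.5·-188.7500 = -2359.3750
edge 1: (8.5,7)→(14,1)  cross = 8.5·1 − 14·7 = -89.5000; (r_i+r_j)·cross = 22.5·-89.5000 = -2013.7500
edge 2: (14,1)→(20,10)  cross = 14·10 − 20·1 = 120.0000; (r_i+r_j)·cross = 34·120.0000 = 4080.0000
edge 3: (20,10)→(19.5,34)  cross = 20·34 − 19.5·10 = 485.0000; (r_i+r_j)·cross = 39.5·485.0000 = 19157.5000
edge 4: (19.5,34)→(12.5,33)  cross = 19.5·33 − 12.5·34 = 218.5000; (r_i+r_j)·cross = 32·218.5000 = 6992.0000
edge 5: (12.5,33)→(7.5,30)  cross = 12.5·30 − 7.5·33 = 127.5000; (r_i+r_j)·cross = 20·127.5000 = 2550.0000
edge 6: (7.5,30)→(4,25.5)  cross = 7.5·25.5 − 4·30 = 71.2500; (r_i+r_j)·cross = 11.5·71.2500 = 819.3750
Σcross = 744.0000 → A = |Σcross|/2 = 372.0000 mm²
Σ(r_i+r_j)·cross = 29225.7500 → first moment M = |Σ|/6 = 4870.9583
R_c = M/A = 4870.9583/372.0000 = 13.0940 mm
θ = 59° = 1.029744 rad
V = θ·R_c·A = 1.029744·13.0940·372.0000 = 5015.841 mm³

Volume = 5015.841 mm³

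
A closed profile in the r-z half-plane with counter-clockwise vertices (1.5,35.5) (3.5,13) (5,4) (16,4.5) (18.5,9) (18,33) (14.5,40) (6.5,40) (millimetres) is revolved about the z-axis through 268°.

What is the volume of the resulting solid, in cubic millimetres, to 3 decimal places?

Profile (r,z), 8 vertices: (1.5,35.5) (3.5,13) (5,4) (16,4.5) (18.5,9) (18,33) (14.5,40) (6.5,40)
edge 0: (1.5,35.5)→(3.5,13)  cross = 1.5·13 − 3.5·35.5 = -104.7500; (r_i+r_j)·cross = 5·-104.7500 = -523.7500
edge 1: (3.5,13)→(5,4)  cross = 3.5·4 − 5·13 = -51.0000; (r_i+r_j)·cross = 8.5·-51.0000 = -433.5000
edge 2: (5,4)→(16,4.5)  cross = 5·4.5 − 16·4 = -41.5000; (r_i+r_j)·cross = 21·-41.5000 = -871.5000
edge 3: (16,4.5)→(18.5,9)  cross = 16·9 − 18.5·4.5 = 60.7500; (r_i+r_j)·cross = 34.5·60.7500 = 2095.8750
edge 4: (18.5,9)→(18,33)  cross = 18.5·33 − 18·9 = 448.5000; (r_i+r_j)·cross = 36.5·448.5000 = 16370.2500
edge 5: (18,33)→(14.5,40)  cross = 18·40 − 14.5·33 = 241.5000; (r_i+r_j)·cross = 32.5·241.5000 = 7848.7500
edge 6: (14.5,40)→(6.5,40)  cross = 14.5·40 − 6.5·40 = 320.0000; (r_i+r_j)·cross = 21·320.0000 = 6720.0000
edge 7: (6.5,40)→(1.5,35.5)  cross = 6.5·35.5 − 1.5·40 = 170.7500; (r_i+r_j)·cross = 8·170.7500 = 1366.0000
Σcross = 1044.2500 → A = |Σcross|/2 = 522.1250 mm²
Σ(r_i+r_j)·cross = 32572.1250 → first moment M = |Σ|/6 = 5428.6875
R_c = M/A = 5428.6875/522.1250 = 10.3973 mm
θ = 268° = 4.677482 rad
V = θ·R_c·A = 4.677482·10.3973·522.1250 = 25392.590 mm³

Volume = 25392.590 mm³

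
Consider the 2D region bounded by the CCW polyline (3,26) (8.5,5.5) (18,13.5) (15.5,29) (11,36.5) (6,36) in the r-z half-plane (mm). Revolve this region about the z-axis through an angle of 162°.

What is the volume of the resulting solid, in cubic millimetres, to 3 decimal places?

Volume = 8728.581 mm³

Profile (r,z), 6 vertices: (3,26) (8.5,5.5) (18,13.5) (15.5,29) (11,36.5) (6,36)
edge 0: (3,26)→(8.5,5.5)  cross = 3·5.5 − 8.5·26 = -204.5000; (r_i+r_j)·cross = 11.5·-204.5000 = -2351.7500
edge 1: (8.5,5.5)→(18,13.5)  cross = 8.5·13.5 − 18·5.5 = 15.7500; (r_i+r_j)·cross = 26.5·15.7500 = 417.3750
edge 2: (18,13.5)→(15.5,29)  cross = 18·29 − 15.5·13.5 = 312.7500; (r_i+r_j)·cross = 33.5·312.7500 = 10477.1250
edge 3: (15.5,29)→(11,36.5)  cross = 15.5·36.5 − 11·29 = 246.7500; (r_i+r_j)·cross = 26.5·246.7500 = 6538.8750
edge 4: (11,36.5)→(6,36)  cross = 11·36 − 6·36.5 = 177.0000; (r_i+r_j)·cross = 17·177.0000 = 3009.0000
edge 5: (6,36)→(3,26)  cross = 6·26 − 3·36 = 48.0000; (r_i+r_j)·cross = 9·48.0000 = 432.0000
Σcross = 595.7500 → A = |Σcross|/2 = 297.8750 mm²
Σ(r_i+r_j)·cross = 18522.6250 → first moment M = |Σ|/6 = 3087.1042
R_c = M/A = 3087.1042/297.8750 = 10.3638 mm
θ = 162° = 2.827433 rad
V = θ·R_c·A = 2.827433·10.3638·297.8750 = 8728.581 mm³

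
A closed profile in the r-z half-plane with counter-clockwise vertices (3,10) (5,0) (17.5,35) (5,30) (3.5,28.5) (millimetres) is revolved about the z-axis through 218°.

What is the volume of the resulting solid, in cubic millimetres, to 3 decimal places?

Profile (r,z), 5 vertices: (3,10) (5,0) (17.5,35) (5,30) (3.5,28.5)
edge 0: (3,10)→(5,0)  cross = 3·0 − 5·10 = -50.0000; (r_i+r_j)·cross = 8·-50.0000 = -400.0000
edge 1: (5,0)→(17.5,35)  cross = 5·35 − 17.5·0 = 175.0000; (r_i+r_j)·cross = 22.5·175.0000 = 3937.5000
edge 2: (17.5,35)→(5,30)  cross = 17.5·30 − 5·35 = 350.0000; (r_i+r_j)·cross = 22.5·350.0000 = 7875.0000
edge 3: (5,30)→(3.5,28.5)  cross = 5·28.5 − 3.5·30 = 37.5000; (r_i+r_j)·cross = 8.5·37.5000 = 318.7500
edge 4: (3.5,28.5)→(3,10)  cross = 3.5·10 − 3·28.5 = -50.5000; (r_i+r_j)·cross = 6.5·-50.5000 = -328.2500
Σcross = 462.0000 → A = |Σcross|/2 = 231.0000 mm²
Σ(r_i+r_j)·cross = 11403.0000 → first moment M = |Σ|/6 = 1900.5000
R_c = M/A = 1900.5000/231.0000 = 8.2273 mm
θ = 218° = 3.804818 rad
V = θ·R_c·A = 3.804818·8.2273·231.0000 = 7231.056 mm³

Volume = 7231.056 mm³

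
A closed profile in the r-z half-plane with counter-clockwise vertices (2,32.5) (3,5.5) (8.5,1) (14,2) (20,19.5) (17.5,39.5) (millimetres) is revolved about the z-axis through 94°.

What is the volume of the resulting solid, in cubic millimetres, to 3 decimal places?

Volume = 9141.510 mm³

Profile (r,z), 6 vertices: (2,32.5) (3,5.5) (8.5,1) (14,2) (20,19.5) (17.5,39.5)
edge 0: (2,32.5)→(3,5.5)  cross = 2·5.5 − 3·32.5 = -86.5000; (r_i+r_j)·cross = 5·-86.5000 = -432.5000
edge 1: (3,5.5)→(8.5,1)  cross = 3·1 − 8.5·5.5 = -43.7500; (r_i+r_j)·cross = 11.5·-43.7500 = -503.1250
edge 2: (8.5,1)→(14,2)  cross = 8.5·2 − 14·1 = 3.0000; (r_i+r_j)·cross = 22.5·3.0000 = 67.5000
edge 3: (14,2)→(20,19.5)  cross = 14·19.5 − 20·2 = 233.0000; (r_i+r_j)·cross = 34·233.0000 = 7922.0000
edge 4: (20,19.5)→(17.5,39.5)  cross = 20·39.5 − 17.5·19.5 = 448.7500; (r_i+r_j)·cross = 37.5·448.7500 = 16828.1250
edge 5: (17.5,39.5)→(2,32.5)  cross = 17.5·32.5 − 2·39.5 = 489.7500; (r_i+r_j)·cross = 19.5·489.7500 = 9550.1250
Σcross = 1044.2500 → A = |Σcross|/2 = 522.1250 mm²
Σ(r_i+r_j)·cross = 33432.1250 → first moment M = |Σ|/6 = 5572.0208
R_c = M/A = 5572.0208/522.1250 = 10.6718 mm
θ = 94° = 1.640609 rad
V = θ·R_c·A = 1.640609·10.6718·522.1250 = 9141.510 mm³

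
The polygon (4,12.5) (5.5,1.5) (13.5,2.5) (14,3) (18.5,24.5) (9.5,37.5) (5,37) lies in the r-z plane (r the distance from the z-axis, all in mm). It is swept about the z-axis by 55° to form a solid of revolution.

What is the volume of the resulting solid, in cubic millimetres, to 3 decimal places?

Profile (r,z), 7 vertices: (4,12.5) (5.5,1.5) (13.5,2.5) (14,3) (18.5,24.5) (9.5,37.5) (5,37)
edge 0: (4,12.5)→(5.5,1.5)  cross = 4·1.5 − 5.5·12.5 = -62.7500; (r_i+r_j)·cross = 9.5·-62.7500 = -596.1250
edge 1: (5.5,1.5)→(13.5,2.5)  cross = 5.5·2.5 − 13.5·1.5 = -6.5000; (r_i+r_j)·cross = 19·-6.5000 = -123.5000
edge 2: (13.5,2.5)→(14,3)  cross = 13.5·3 − 14·2.5 = 5.5000; (r_i+r_j)·cross = 27.5·5.5000 = 151.2500
edge 3: (14,3)→(18.5,24.5)  cross = 14·24.5 − 18.5·3 = 287.5000; (r_i+r_j)·cross = 32.5·287.5000 = 9343.7500
edge 4: (18.5,24.5)→(9.5,37.5)  cross = 18.5·37.5 − 9.5·24.5 = 461.0000; (r_i+r_j)·cross = 28·461.0000 = 12908.0000
edge 5: (9.5,37.5)→(5,37)  cross = 9.5·37 − 5·37.5 = 164.0000; (r_i+r_j)·cross = 14.5·164.0000 = 2378.0000
edge 6: (5,37)→(4,12.5)  cross = 5·12.5 − 4·37 = -85.5000; (r_i+r_j)·cross = 9·-85.5000 = -769.5000
Σcross = 763.2500 → A = |Σcross|/2 = 381.6250 mm²
Σ(r_i+r_j)·cross = 23291.8750 → first moment M = |Σ|/6 = 3881.9792
R_c = M/A = 3881.9792/381.6250 = 10.1722 mm
θ = 55° = 0.959931 rad
V = θ·R_c·A = 0.959931·10.1722·381.6250 = 3726.432 mm³

Volume = 3726.432 mm³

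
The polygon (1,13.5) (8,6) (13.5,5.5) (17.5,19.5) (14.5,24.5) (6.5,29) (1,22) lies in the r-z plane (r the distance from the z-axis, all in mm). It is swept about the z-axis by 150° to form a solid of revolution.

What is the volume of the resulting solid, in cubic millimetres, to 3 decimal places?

Volume = 6309.256 mm³

Profile (r,z), 7 vertices: (1,13.5) (8,6) (13.5,5.5) (17.5,19.5) (14.5,24.5) (6.5,29) (1,22)
edge 0: (1,13.5)→(8,6)  cross = 1·6 − 8·13.5 = -102.0000; (r_i+r_j)·cross = 9·-102.0000 = -918.0000
edge 1: (8,6)→(13.5,5.5)  cross = 8·5.5 − 13.5·6 = -37.0000; (r_i+r_j)·cross = 21.5·-37.0000 = -795.5000
edge 2: (13.5,5.5)→(17.5,19.5)  cross = 13.5·19.5 − 17.5·5.5 = 167.0000; (r_i+r_j)·cross = 31·167.0000 = 5177.0000
edge 3: (17.5,19.5)→(14.5,24.5)  cross = 17.5·24.5 − 14.5·19.5 = 146.0000; (r_i+r_j)·cross = 32·146.0000 = 4672.0000
edge 4: (14.5,24.5)→(6.5,29)  cross = 14.5·29 − 6.5·24.5 = 261.2500; (r_i+r_j)·cross = 21·261.2500 = 5486.2500
edge 5: (6.5,29)→(1,22)  cross = 6.5·22 − 1·29 = 114.0000; (r_i+r_j)·cross = 7.5·114.0000 = 855.0000
edge 6: (1,22)→(1,13.5)  cross = 1·13.5 − 1·22 = -8.5000; (r_i+r_j)·cross = 2·-8.5000 = -17.0000
Σcross = 540.7500 → A = |Σcross|/2 = 270.3750 mm²
Σ(r_i+r_j)·cross = 14459.7500 → first moment M = |Σ|/6 = 2409.9583
R_c = M/A = 2409.9583/270.3750 = 8.9134 mm
θ = 150° = 2.617994 rad
V = θ·R_c·A = 2.617994·8.9134·270.3750 = 6309.256 mm³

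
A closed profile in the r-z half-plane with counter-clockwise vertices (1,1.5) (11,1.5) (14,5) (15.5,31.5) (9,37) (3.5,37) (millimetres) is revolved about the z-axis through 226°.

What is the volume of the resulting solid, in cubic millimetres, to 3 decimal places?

Volume = 13739.238 mm³

Profile (r,z), 6 vertices: (1,1.5) (11,1.5) (14,5) (15.5,31.5) (9,37) (3.5,37)
edge 0: (1,1.5)→(11,1.5)  cross = 1·1.5 − 11·1.5 = -15.0000; (r_i+r_j)·cross = 12·-15.0000 = -180.0000
edge 1: (11,1.5)→(14,5)  cross = 11·5 − 14·1.5 = 34.0000; (r_i+r_j)·cross = 25·34.0000 = 850.0000
edge 2: (14,5)→(15.5,31.5)  cross = 14·31.5 − 15.5·5 = 363.5000; (r_i+r_j)·cross = 29.5·363.5000 = 10723.2500
edge 3: (15.5,31.5)→(9,37)  cross = 15.5·37 − 9·31.5 = 290.0000; (r_i+r_j)·cross = 24.5·290.0000 = 7105.0000
edge 4: (9,37)→(3.5,37)  cross = 9·37 − 3.5·37 = 203.5000; (r_i+r_j)·cross = 12.5·203.5000 = 2543.7500
edge 5: (3.5,37)→(1,1.5)  cross = 3.5·1.5 − 1·37 = -31.7500; (r_i+r_j)·cross = 4.5·-31.7500 = -142.8750
Σcross = 844.2500 → A = |Σcross|/2 = 422.1250 mm²
Σ(r_i+r_j)·cross = 20899.1250 → first moment M = |Σ|/6 = 3483.1875
R_c = M/A = 3483.1875/422.1250 = 8.2516 mm
θ = 226° = 3.944444 rad
V = θ·R_c·A = 3.944444·8.2516·422.1250 = 13739.238 mm³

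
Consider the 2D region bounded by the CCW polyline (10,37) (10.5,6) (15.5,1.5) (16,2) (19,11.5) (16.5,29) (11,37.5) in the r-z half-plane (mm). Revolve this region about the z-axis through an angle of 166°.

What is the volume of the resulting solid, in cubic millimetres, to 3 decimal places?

Volume = 8849.760 mm³

Profile (r,z), 7 vertices: (10,37) (10.5,6) (15.5,1.5) (16,2) (19,11.5) (16.5,29) (11,37.5)
edge 0: (10,37)→(10.5,6)  cross = 10·6 − 10.5·37 = -328.5000; (r_i+r_j)·cross = 20.5·-328.5000 = -6734.2500
edge 1: (10.5,6)→(15.5,1.5)  cross = 10.5·1.5 − 15.5·6 = -77.2500; (r_i+r_j)·cross = 26·-77.2500 = -2008.5000
edge 2: (15.5,1.5)→(16,2)  cross = 15.5·2 − 16·1.5 = 7.0000; (r_i+r_j)·cross = 31.5·7.0000 = 220.5000
edge 3: (16,2)→(19,11.5)  cross = 16·11.5 − 19·2 = 146.0000; (r_i+r_j)·cross = 35·146.0000 = 5110.0000
edge 4: (19,11.5)→(16.5,29)  cross = 19·29 − 16.5·11.5 = 361.2500; (r_i+r_j)·cross = 35.5·361.2500 = 12824.3750
edge 5: (16.5,29)→(11,37.5)  cross = 16.5·37.5 − 11·29 = 299.7500; (r_i+r_j)·cross = 27.5·299.7500 = 8243.1250
edge 6: (11,37.5)→(10,37)  cross = 11·37 − 10·37.5 = 32.0000; (r_i+r_j)·cross = 21·32.0000 = 672.0000
Σcross = 440.2500 → A = |Σcross|/2 = 220.1250 mm²
Σ(r_i+r_j)·cross = 18327.2500 → first moment M = |Σ|/6 = 3054.5417
R_c = M/A = 3054.5417/220.1250 = 13.8764 mm
θ = 166° = 2.897247 rad
V = θ·R_c·A = 2.897247·13.8764·220.1250 = 8849.760 mm³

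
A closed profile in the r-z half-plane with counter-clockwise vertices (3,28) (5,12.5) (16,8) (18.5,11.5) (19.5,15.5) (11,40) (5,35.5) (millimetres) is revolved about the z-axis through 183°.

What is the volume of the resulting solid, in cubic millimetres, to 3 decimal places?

Profile (r,z), 7 vertices: (3,28) (5,12.5) (16,8) (18.5,11.5) (19.5,15.5) (11,40) (5,35.5)
edge 0: (3,28)→(5,12.5)  cross = 3·12.5 − 5·28 = -102.5000; (r_i+r_j)·cross = 8·-102.5000 = -820.0000
edge 1: (5,12.5)→(16,8)  cross = 5·8 − 16·12.5 = -160.0000; (r_i+r_j)·cross = 21·-160.0000 = -3360.0000
edge 2: (16,8)→(18.5,11.5)  cross = 16·11.5 − 18.5·8 = 36.0000; (r_i+r_j)·cross = 34.5·36.0000 = 1242.0000
edge 3: (18.5,11.5)→(19.5,15.5)  cross = 18.5·15.5 − 19.5·11.5 = 62.5000; (r_i+r_j)·cross = 38·62.5000 = 2375.0000
edge 4: (19.5,15.5)→(11,40)  cross = 19.5·40 − 11·15.5 = 609.5000; (r_i+r_j)·cross = 30.5·609.5000 = 18589.7500
edge 5: (11,40)→(5,35.5)  cross = 11·35.5 − 5·40 = 190.5000; (r_i+r_j)·cross = 16·190.5000 = 3048.0000
edge 6: (5,35.5)→(3,28)  cross = 5·28 − 3·35.5 = 33.5000; (r_i+r_j)·cross = 8·33.5000 = 268.0000
Σcross = 669.5000 → A = |Σcross|/2 = 334.7500 mm²
Σ(r_i+r_j)·cross = 21342.7500 → first moment M = |Σ|/6 = 3557.1250
R_c = M/A = 3557.1250/334.7500 = 10.6262 mm
θ = 183° = 3.193953 rad
V = θ·R_c·A = 3.193953·10.6262·334.7500 = 11361.288 mm³

Volume = 11361.288 mm³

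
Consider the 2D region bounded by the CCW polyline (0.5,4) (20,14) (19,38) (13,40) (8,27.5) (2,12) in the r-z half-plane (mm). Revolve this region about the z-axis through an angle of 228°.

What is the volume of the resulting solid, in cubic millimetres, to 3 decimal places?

Volume = 18228.079 mm³

Profile (r,z), 6 vertices: (0.5,4) (20,14) (19,38) (13,40) (8,27.5) (2,12)
edge 0: (0.5,4)→(20,14)  cross = 0.5·14 − 20·4 = -73.0000; (r_i+r_j)·cross = 20.5·-73.0000 = -1496.5000
edge 1: (20,14)→(19,38)  cross = 20·38 − 19·14 = 494.0000; (r_i+r_j)·cross = 39·494.0000 = 19266.0000
edge 2: (19,38)→(13,40)  cross = 19·40 − 13·38 = 266.0000; (r_i+r_j)·cross = 32·266.0000 = 8512.0000
edge 3: (13,40)→(8,27.5)  cross = 13·27.5 − 8·40 = 37.5000; (r_i+r_j)·cross = 21·37.5000 = 787.5000
edge 4: (8,27.5)→(2,12)  cross = 8·12 − 2·27.5 = 41.0000; (r_i+r_j)·cross = 10·41.0000 = 410.0000
edge 5: (2,12)→(0.5,4)  cross = 2·4 − 0.5·12 = 2.0000; (r_i+r_j)·cross = 2.5·2.0000 = 5.0000
Σcross = 767.5000 → A = |Σcross|/2 = 383.7500 mm²
Σ(r_i+r_j)·cross = 27484.0000 → first moment M = |Σ|/6 = 4580.6667
R_c = M/A = 4580.6667/383.7500 = 11.9366 mm
θ = 228° = 3.979351 rad
V = θ·R_c·A = 3.979351·11.9366·383.7500 = 18228.079 mm³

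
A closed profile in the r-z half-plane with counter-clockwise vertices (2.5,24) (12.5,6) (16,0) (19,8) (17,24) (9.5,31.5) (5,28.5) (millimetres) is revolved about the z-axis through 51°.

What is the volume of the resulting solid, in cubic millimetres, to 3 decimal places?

Volume = 2840.292 mm³

Profile (r,z), 7 vertices: (2.5,24) (12.5,6) (16,0) (19,8) (17,24) (9.5,31.5) (5,28.5)
edge 0: (2.5,24)→(12.5,6)  cross = 2.5·6 − 12.5·24 = -285.0000; (r_i+r_j)·cross = 15·-285.0000 = -4275.0000
edge 1: (12.5,6)→(16,0)  cross = 12.5·0 − 16·6 = -96.0000; (r_i+r_j)·cross = 28.5·-96.0000 = -2736.0000
edge 2: (16,0)→(19,8)  cross = 16·8 − 19·0 = 128.0000; (r_i+r_j)·cross = 35·128.0000 = 4480.0000
edge 3: (19,8)→(17,24)  cross = 19·24 − 17·8 = 320.0000; (r_i+r_j)·cross = 36·320.0000 = 11520.0000
edge 4: (17,24)→(9.5,31.5)  cross = 17·31.5 − 9.5·24 = 307.5000; (r_i+r_j)·cross = 26.5·307.5000 = 8148.7500
edge 5: (9.5,31.5)→(5,28.5)  cross = 9.5·28.5 − 5·31.5 = 113.2500; (r_i+r_j)·cross = 14.5·113.2500 = 1642.1250
edge 6: (5,28.5)→(2.5,24)  cross = 5·24 − 2.5·28.5 = 48.7500; (r_i+r_j)·cross = 7.5·48.7500 = 365.6250
Σcross = 536.5000 → A = |Σcross|/2 = 268.2500 mm²
Σ(r_i+r_j)·cross = 19145.5000 → first moment M = |Σ|/6 = 3190.9167
R_c = M/A = 3190.9167/268.2500 = 11.8953 mm
θ = 51° = 0.890118 rad
V = θ·R_c·A = 0.890118·11.8953·268.2500 = 2840.292 mm³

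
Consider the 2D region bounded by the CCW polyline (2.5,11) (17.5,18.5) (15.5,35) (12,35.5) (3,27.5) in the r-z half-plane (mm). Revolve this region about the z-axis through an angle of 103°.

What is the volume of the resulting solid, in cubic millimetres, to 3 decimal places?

Profile (r,z), 5 vertices: (2.5,11) (17.5,18.5) (15.5,35) (12,35.5) (3,27.5)
edge 0: (2.5,11)→(17.5,18.5)  cross = 2.5·18.5 − 17.5·11 = -146.2500; (r_i+r_j)·cross = 20·-146.2500 = -2925.0000
edge 1: (17.5,18.5)→(15.5,35)  cross = 17.5·35 − 15.5·18.5 = 325.7500; (r_i+r_j)·cross = 33·325.7500 = 10749.7500
edge 2: (15.5,35)→(12,35.5)  cross = 15.5·35.5 − 12·35 = 130.2500; (r_i+r_j)·cross = 27.5·130.2500 = 3581.8750
edge 3: (12,35.5)→(3,27.5)  cross = 12·27.5 − 3·35.5 = 223.5000; (r_i+r_j)·cross = 15·223.5000 = 3352.5000
edge 4: (3,27.5)→(2.5,11)  cross = 3·11 − 2.5·27.5 = -35.7500; (r_i+r_j)·cross = 5.5·-35.7500 = -196.6250
Σcross = 497.5000 → A = |Σcross|/2 = 248.7500 mm²
Σ(r_i+r_j)·cross = 14562.5000 → first moment M = |Σ|/6 = 2427.0833
R_c = M/A = 2427.0833/248.7500 = 9.7571 mm
θ = 103° = 1.797689 rad
V = θ·R_c·A = 1.797689·9.7571·248.7500 = 4363.141 mm³

Volume = 4363.141 mm³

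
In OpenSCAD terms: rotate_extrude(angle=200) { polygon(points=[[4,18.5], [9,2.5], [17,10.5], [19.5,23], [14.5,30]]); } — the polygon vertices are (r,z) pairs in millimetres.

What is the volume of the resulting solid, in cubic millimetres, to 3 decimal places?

Volume = 10128.291 mm³

Profile (r,z), 5 vertices: (4,18.5) (9,2.5) (17,10.5) (19.5,23) (14.5,30)
edge 0: (4,18.5)→(9,2.5)  cross = 4·2.5 − 9·18.5 = -156.5000; (r_i+r_j)·cross = 13·-156.5000 = -2034.5000
edge 1: (9,2.5)→(17,10.5)  cross = 9·10.5 − 17·2.5 = 52.0000; (r_i+r_j)·cross = 26·52.0000 = 1352.0000
edge 2: (17,10.5)→(19.5,23)  cross = 17·23 − 19.5·10.5 = 186.2500; (r_i+r_j)·cross = 36.5·186.2500 = 6798.1250
edge 3: (19.5,23)→(14.5,30)  cross = 19.5·30 − 14.5·23 = 251.5000; (r_i+r_j)·cross = 34·251.5000 = 8551.0000
edge 4: (14.5,30)→(4,18.5)  cross = 14.5·18.5 − 4·30 = 148.2500; (r_i+r_j)·cross = 18.5·148.2500 = 2742.6250
Σcross = 481.5000 → A = |Σcross|/2 = 240.7500 mm²
Σ(r_i+r_j)·cross = 17409.2500 → first moment M = |Σ|/6 = 2901.5417
R_c = M/A = 2901.5417/240.7500 = 12.0521 mm
θ = 200° = 3.490659 rad
V = θ·R_c·A = 3.490659·12.0521·240.7500 = 10128.291 mm³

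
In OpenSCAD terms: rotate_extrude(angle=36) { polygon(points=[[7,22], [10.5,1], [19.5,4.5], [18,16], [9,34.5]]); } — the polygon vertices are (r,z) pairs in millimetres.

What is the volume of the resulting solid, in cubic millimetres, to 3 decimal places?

Profile (r,z), 5 vertices: (7,22) (10.5,1) (19.5,4.5) (18,16) (9,34.5)
edge 0: (7,22)→(10.5,1)  cross = 7·1 − 10.5·22 = -224.0000; (r_i+r_j)·cross = 17.5·-224.0000 = -3920.0000
edge 1: (10.5,1)→(19.5,4.5)  cross = 10.5·4.5 − 19.5·1 = 27.7500; (r_i+r_j)·cross = 30·27.7500 = 832.5000
edge 2: (19.5,4.5)→(18,16)  cross = 19.5·16 − 18·4.5 = 231.0000; (r_i+r_j)·cross = 37.5·231.0000 = 8662.5000
edge 3: (18,16)→(9,34.5)  cross = 18·34.5 − 9·16 = 477.0000; (r_i+r_j)·cross = 27·477.0000 = 12879.0000
edge 4: (9,34.5)→(7,22)  cross = 9·22 − 7·34.5 = -43.5000; (r_i+r_j)·cross = 16·-43.5000 = -696.0000
Σcross = 468.2500 → A = |Σcross|/2 = 234.1250 mm²
Σ(r_i+r_j)·cross = 17758.0000 → first moment M = |Σ|/6 = 2959.6667
R_c = M/A = 2959.6667/234.1250 = 12.6414 mm
θ = 36° = 0.628319 rad
V = θ·R_c·A = 0.628319·12.6414·234.1250 = 1859.613 mm³

Volume = 1859.613 mm³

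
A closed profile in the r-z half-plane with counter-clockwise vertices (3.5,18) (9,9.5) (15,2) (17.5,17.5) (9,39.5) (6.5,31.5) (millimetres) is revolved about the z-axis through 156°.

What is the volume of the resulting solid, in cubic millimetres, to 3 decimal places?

Volume = 7906.250 mm³

Profile (r,z), 6 vertices: (3.5,18) (9,9.5) (15,2) (17.5,17.5) (9,39.5) (6.5,31.5)
edge 0: (3.5,18)→(9,9.5)  cross = 3.5·9.5 − 9·18 = -128.7500; (r_i+r_j)·cross = 12.5·-128.7500 = -1609.3750
edge 1: (9,9.5)→(15,2)  cross = 9·2 − 15·9.5 = -124.5000; (r_i+r_j)·cross = 24·-124.5000 = -2988.0000
edge 2: (15,2)→(17.5,17.5)  cross = 15·17.5 − 17.5·2 = 227.5000; (r_i+r_j)·cross = 32.5·227.5000 = 7393.7500
edge 3: (17.5,17.5)→(9,39.5)  cross = 17.5·39.5 − 9·17.5 = 533.7500; (r_i+r_j)·cross = 26.5·533.7500 = 14144.3750
edge 4: (9,39.5)→(6.5,31.5)  cross = 9·31.5 − 6.5·39.5 = 26.7500; (r_i+r_j)·cross = 15.5·26.7500 = 414.6250
edge 5: (6.5,31.5)→(3.5,18)  cross = 6.5·18 − 3.5·31.5 = 6.7500; (r_i+r_j)·cross = 10·6.7500 = 67.5000
Σcross = 541.5000 → A = |Σcross|/2 = 270.7500 mm²
Σ(r_i+r_j)·cross = 17422.8750 → first moment M = |Σ|/6 = 2903.8125
R_c = M/A = 2903.8125/270.7500 = 10.7251 mm
θ = 156° = 2.722714 rad
V = θ·R_c·A = 2.722714·10.7251·270.7500 = 7906.250 mm³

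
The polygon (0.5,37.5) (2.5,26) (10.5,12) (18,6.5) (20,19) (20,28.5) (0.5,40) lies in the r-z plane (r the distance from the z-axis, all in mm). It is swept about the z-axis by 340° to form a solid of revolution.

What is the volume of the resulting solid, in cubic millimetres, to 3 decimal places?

Volume = 23885.325 mm³

Profile (r,z), 7 vertices: (0.5,37.5) (2.5,26) (10.5,12) (18,6.5) (20,19) (20,28.5) (0.5,40)
edge 0: (0.5,37.5)→(2.5,26)  cross = 0.5·26 − 2.5·37.5 = -80.7500; (r_i+r_j)·cross = 3·-80.7500 = -242.2500
edge 1: (2.5,26)→(10.5,12)  cross = 2.5·12 − 10.5·26 = -243.0000; (r_i+r_j)·cross = 13·-243.0000 = -3159.0000
edge 2: (10.5,12)→(18,6.5)  cross = 10.5·6.5 − 18·12 = -147.7500; (r_i+r_j)·cross = 28.5·-147.7500 = -4210.8750
edge 3: (18,6.5)→(20,19)  cross = 18·19 − 20·6.5 = 212.0000; (r_i+r_j)·cross = 38·212.0000 = 8056.0000
edge 4: (20,19)→(20,28.5)  cross = 20·28.5 − 20·19 = 190.0000; (r_i+r_j)·cross = 40·190.0000 = 7600.0000
edge 5: (20,28.5)→(0.5,40)  cross = 20·40 − 0.5·28.5 = 785.7500; (r_i+r_j)·cross = 20.5·785.7500 = 16107.8750
edge 6: (0.5,40)→(0.5,37.5)  cross = 0.5·37.5 − 0.5·40 = -1.2500; (r_i+r_j)·cross = 1·-1.2500 = -1.2500
Σcross = 715.0000 → A = |Σcross|/2 = 357.5000 mm²
Σ(r_i+r_j)·cross = 24150.5000 → first moment M = |Σ|/6 = 4025.0833
R_c = M/A = 4025.0833/357.5000 = 11.2590 mm
θ = 340° = 5.934119 rad
V = θ·R_c·A = 5.934119·11.2590·357.5000 = 23885.325 mm³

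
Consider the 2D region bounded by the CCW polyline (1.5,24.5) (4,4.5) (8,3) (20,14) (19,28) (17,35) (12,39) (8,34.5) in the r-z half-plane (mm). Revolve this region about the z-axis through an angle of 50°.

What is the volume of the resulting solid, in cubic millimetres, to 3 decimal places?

Profile (r,z), 8 vertices: (1.5,24.5) (4,4.5) (8,3) (20,14) (19,28) (17,35) (12,39) (8,34.5)
edge 0: (1.5,24.5)→(4,4.5)  cross = 1.5·4.5 − 4·24.5 = -91.2500; (r_i+r_j)·cross = 5.5·-91.2500 = -501.8750
edge 1: (4,4.5)→(8,3)  cross = 4·3 − 8·4.5 = -24.0000; (r_i+r_j)·cross = 12·-24.0000 = -288.0000
edge 2: (8,3)→(20,14)  cross = 8·14 − 20·3 = 52.0000; (r_i+r_j)·cross = 28·52.0000 = 1456.0000
edge 3: (20,14)→(19,28)  cross = 20·28 − 19·14 = 294.0000; (r_i+r_j)·cross = 39·294.0000 = 11466.0000
edge 4: (19,28)→(17,35)  cross = 19·35 − 17·28 = 189.0000; (r_i+r_j)·cross = 36·189.0000 = 6804.0000
edge 5: (17,35)→(12,39)  cross = 17·39 − 12·35 = 243.0000; (r_i+r_j)·cross = 29·243.0000 = 7047.0000
edge 6: (12,39)→(8,34.5)  cross = 12·34.5 − 8·39 = 102.0000; (r_i+r_j)·cross = 20·102.0000 = 2040.0000
edge 7: (8,34.5)→(1.5,24.5)  cross = 8·24.5 − 1.5·34.5 = 144.2500; (r_i+r_j)·cross = 9.5·144.2500 = 1370.3750
Σcross = 909.0000 → A = |Σcross|/2 = 454.5000 mm²
Σ(r_i+r_j)·cross = 29393.5000 → first moment M = |Σ|/6 = 4898.9167
R_c = M/A = 4898.9167/454.5000 = 10.7787 mm
θ = 50° = 0.872665 rad
V = θ·R_c·A = 0.872665·10.7787·454.5000 = 4275.111 mm³

Volume = 4275.111 mm³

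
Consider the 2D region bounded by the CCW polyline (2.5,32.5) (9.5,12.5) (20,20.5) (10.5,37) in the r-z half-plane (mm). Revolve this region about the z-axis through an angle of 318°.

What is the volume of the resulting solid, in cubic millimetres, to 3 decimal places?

Volume = 13208.194 mm³

Profile (r,z), 4 vertices: (2.5,32.5) (9.5,12.5) (20,20.5) (10.5,37)
edge 0: (2.5,32.5)→(9.5,12.5)  cross = 2.5·12.5 − 9.5·32.5 = -277.5000; (r_i+r_j)·cross = 12·-277.5000 = -3330.0000
edge 1: (9.5,12.5)→(20,20.5)  cross = 9.5·20.5 − 20·12.5 = -55.2500; (r_i+r_j)·cross = 29.5·-55.2500 = -1629.8750
edge 2: (20,20.5)→(10.5,37)  cross = 20·37 − 10.5·20.5 = 524.7500; (r_i+r_j)·cross = 30.5·524.7500 = 16004.8750
edge 3: (10.5,37)→(2.5,32.5)  cross = 10.5·32.5 − 2.5·37 = 248.7500; (r_i+r_j)·cross = 13·248.7500 = 3233.7500
Σcross = 440.7500 → A = |Σcross|/2 = 220.3750 mm²
Σ(r_i+r_j)·cross = 14278.7500 → first moment M = |Σ|/6 = 2379.7917
R_c = M/A = 2379.7917/220.3750 = 10.7988 mm
θ = 318° = 5.550147 rad
V = θ·R_c·A = 5.550147·10.7988·220.3750 = 13208.194 mm³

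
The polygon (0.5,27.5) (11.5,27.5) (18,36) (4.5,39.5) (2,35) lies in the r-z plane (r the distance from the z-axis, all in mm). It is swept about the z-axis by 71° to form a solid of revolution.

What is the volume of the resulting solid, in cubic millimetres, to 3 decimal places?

Volume = 1432.703 mm³

Profile (r,z), 5 vertices: (0.5,27.5) (11.5,27.5) (18,36) (4.5,39.5) (2,35)
edge 0: (0.5,27.5)→(11.5,27.5)  cross = 0.5·27.5 − 11.5·27.5 = -302.5000; (r_i+r_j)·cross = 12·-302.5000 = -3630.0000
edge 1: (11.5,27.5)→(18,36)  cross = 11.5·36 − 18·27.5 = -81.0000; (r_i+r_j)·cross = 29.5·-81.0000 = -2389.5000
edge 2: (18,36)→(4.5,39.5)  cross = 18·39.5 − 4.5·36 = 549.0000; (r_i+r_j)·cross = 22.5·549.0000 = 12352.5000
edge 3: (4.5,39.5)→(2,35)  cross = 4.5·35 − 2·39.5 = 78.5000; (r_i+r_j)·cross = 6.5·78.5000 = 510.2500
edge 4: (2,35)→(0.5,27.5)  cross = 2·27.5 − 0.5·35 = 37.5000; (r_i+r_j)·cross = 2.5·37.5000 = 93.7500
Σcross = 281.5000 → A = |Σcross|/2 = 140.7500 mm²
Σ(r_i+r_j)·cross = 6937.0000 → first moment M = |Σ|/6 = 1156.1667
R_c = M/A = 1156.1667/140.7500 = 8.2143 mm
θ = 71° = 1.239184 rad
V = θ·R_c·A = 1.239184·8.2143·140.7500 = 1432.703 mm³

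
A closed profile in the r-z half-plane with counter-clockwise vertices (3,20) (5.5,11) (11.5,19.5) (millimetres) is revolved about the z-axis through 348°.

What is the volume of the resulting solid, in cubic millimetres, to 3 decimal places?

Profile (r,z), 3 vertices: (3,20) (5.5,11) (11.5,19.5)
edge 0: (3,20)→(5.5,11)  cross = 3·11 − 5.5·20 = -77.0000; (r_i+r_j)·cross = 8.5·-77.0000 = -654.5000
edge 1: (5.5,11)→(11.5,19.5)  cross = 5.5·19.5 − 11.5·11 = -19.2500; (r_i+r_j)·cross = 17·-19.2500 = -327.2500
edge 2: (11.5,19.5)→(3,20)  cross = 11.5·20 − 3·19.5 = 171.5000; (r_i+r_j)·cross = 14.5·171.5000 = 2486.7500
Σcross = 75.2500 → A = |Σcross|/2 = 37.6250 mm²
Σ(r_i+r_j)·cross = 1505.0000 → first moment M = |Σ|/6 = 250.8333
R_c = M/A = 250.8333/37.6250 = 6.6667 mm
θ = 348° = 6.073746 rad
V = θ·R_c·A = 6.073746·6.6667·37.6250 = 1523.498 mm³

Volume = 1523.498 mm³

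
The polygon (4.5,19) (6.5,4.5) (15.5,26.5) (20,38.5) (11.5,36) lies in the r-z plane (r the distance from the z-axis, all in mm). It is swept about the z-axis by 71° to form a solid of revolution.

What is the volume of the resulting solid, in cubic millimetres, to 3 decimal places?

Profile (r,z), 5 vertices: (4.5,19) (6.5,4.5) (15.5,26.5) (20,38.5) (11.5,36)
edge 0: (4.5,19)→(6.5,4.5)  cross = 4.5·4.5 − 6.5·19 = -103.2500; (r_i+r_j)·cross = 11·-103.2500 = -1135.7500
edge 1: (6.5,4.5)→(15.5,26.5)  cross = 6.5·26.5 − 15.5·4.5 = 102.5000; (r_i+r_j)·cross = 22·102.5000 = 2255.0000
edge 2: (15.5,26.5)→(20,38.5)  cross = 15.5·38.5 − 20·26.5 = 66.7500; (r_i+r_j)·cross = 35.5·66.7500 = 2369.6250
edge 3: (20,38.5)→(11.5,36)  cross = 20·36 − 11.5·38.5 = 277.2500; (r_i+r_j)·cross = 31.5·277.2500 = 8733.3750
edge 4: (11.5,36)→(4.5,19)  cross = 11.5·19 − 4.5·36 = 56.5000; (r_i+r_j)·cross = 16·56.5000 = 904.0000
Σcross = 399.7500 → A = |Σcross|/2 = 199.8750 mm²
Σ(r_i+r_j)·cross = 13126.2500 → first moment M = |Σ|/6 = 2187.7083
R_c = M/A = 2187.7083/199.8750 = 10.9454 mm
θ = 71° = 1.239184 rad
V = θ·R_c·A = 1.239184·10.9454·199.8750 = 2710.973 mm³

Volume = 2710.973 mm³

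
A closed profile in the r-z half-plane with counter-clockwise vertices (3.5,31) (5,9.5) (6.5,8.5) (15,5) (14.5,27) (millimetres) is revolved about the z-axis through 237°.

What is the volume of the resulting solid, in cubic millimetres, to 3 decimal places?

Volume = 8893.325 mm³

Profile (r,z), 5 vertices: (3.5,31) (5,9.5) (6.5,8.5) (15,5) (14.5,27)
edge 0: (3.5,31)→(5,9.5)  cross = 3.5·9.5 − 5·31 = -121.7500; (r_i+r_j)·cross = 8.5·-121.7500 = -1034.8750
edge 1: (5,9.5)→(6.5,8.5)  cross = 5·8.5 − 6.5·9.5 = -19.2500; (r_i+r_j)·cross = 11.5·-19.2500 = -221.3750
edge 2: (6.5,8.5)→(15,5)  cross = 6.5·5 − 15·8.5 = -95.0000; (r_i+r_j)·cross = 21.5·-95.0000 = -2042.5000
edge 3: (15,5)→(14.5,27)  cross = 15·27 − 14.5·5 = 332.5000; (r_i+r_j)·cross = 29.5·332.5000 = 9808.7500
edge 4: (14.5,27)→(3.5,31)  cross = 14.5·31 − 3.5·27 = 355.0000; (r_i+r_j)·cross = 18·355.0000 = 6390.0000
Σcross = 451.5000 → A = |Σcross|/2 = 225.7500 mm²
Σ(r_i+r_j)·cross = 12900.0000 → first moment M = |Σ|/6 = 2150.0000
R_c = M/A = 2150.0000/225.7500 = 9.5238 mm
θ = 237° = 4.136430 rad
V = θ·R_c·A = 4.136430·9.5238·225.7500 = 8893.325 mm³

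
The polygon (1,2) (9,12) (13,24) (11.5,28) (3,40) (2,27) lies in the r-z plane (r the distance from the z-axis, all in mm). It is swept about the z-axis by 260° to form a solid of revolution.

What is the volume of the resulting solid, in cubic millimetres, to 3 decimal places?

Profile (r,z), 6 vertices: (1,2) (9,12) (13,24) (11.5,28) (3,40) (2,27)
edge 0: (1,2)→(9,12)  cross = 1·12 − 9·2 = -6.0000; (r_i+r_j)·cross = 10·-6.0000 = -60.0000
edge 1: (9,12)→(13,24)  cross = 9·24 − 13·12 = 60.0000; (r_i+r_j)·cross = 22·60.0000 = 1320.0000
edge 2: (13,24)→(11.5,28)  cross = 13·28 − 11.5·24 = 88.0000; (r_i+r_j)·cross = 24.5·88.0000 = 2156.0000
edge 3: (11.5,28)→(3,40)  cross = 11.5·40 − 3·28 = 376.0000; (r_i+r_j)·cross = 14.5·376.0000 = 5452.0000
edge 4: (3,40)→(2,27)  cross = 3·27 − 2·40 = 1.0000; (r_i+r_j)·cross = 5·1.0000 = 5.0000
edge 5: (2,27)→(1,2)  cross = 2·2 − 1·27 = -23.0000; (r_i+r_j)·cross = 3·-23.0000 = -69.0000
Σcross = 496.0000 → A = |Σcross|/2 = 248.0000 mm²
Σ(r_i+r_j)·cross = 8804.0000 → first moment M = |Σ|/6 = 1467.3333
R_c = M/A = 1467.3333/248.0000 = 5.9167 mm
θ = 260° = 4.537856 rad
V = θ·R_c·A = 4.537856·5.9167·248.0000 = 6658.547 mm³

Volume = 6658.547 mm³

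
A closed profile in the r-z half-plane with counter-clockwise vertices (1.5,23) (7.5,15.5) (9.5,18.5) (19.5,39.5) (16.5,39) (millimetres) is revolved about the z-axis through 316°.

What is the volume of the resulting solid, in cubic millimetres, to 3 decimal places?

Profile (r,z), 5 vertices: (1.5,23) (7.5,15.5) (9.5,18.5) (19.5,39.5) (16.5,39)
edge 0: (1.5,23)→(7.5,15.5)  cross = 1.5·15.5 − 7.5·23 = -149.2500; (r_i+r_j)·cross = 9·-149.2500 = -1343.2500
edge 1: (7.5,15.5)→(9.5,18.5)  cross = 7.5·18.5 − 9.5·15.5 = -8.5000; (r_i+r_j)·cross = 17·-8.5000 = -144.5000
edge 2: (9.5,18.5)→(19.5,39.5)  cross = 9.5·39.5 − 19.5·18.5 = 14.5000; (r_i+r_j)·cross = 29·14.5000 = 420.5000
edge 3: (19.5,39.5)→(16.5,39)  cross = 19.5·39 − 16.5·39.5 = 108.7500; (r_i+r_j)·cross = 36·108.7500 = 3915.0000
edge 4: (16.5,39)→(1.5,23)  cross = 16.5·23 − 1.5·39 = 321.0000; (r_i+r_j)·cross = 18·321.0000 = 5778.0000
Σcross = 286.5000 → A = |Σcross|/2 = 143.2500 mm²
Σ(r_i+r_j)·cross = 8625.7500 → first moment M = |Σ|/6 = 1437.6250
R_c = M/A = 1437.6250/143.2500 = 10.0358 mm
θ = 316° = 5.515240 rad
V = θ·R_c·A = 5.515240·10.0358·143.2500 = 7928.848 mm³

Volume = 7928.848 mm³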